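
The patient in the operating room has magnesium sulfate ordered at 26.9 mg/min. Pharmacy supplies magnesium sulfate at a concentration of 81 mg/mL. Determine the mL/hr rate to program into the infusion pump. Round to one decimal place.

19.9 mL/hr

26.9 mg/min × 60 min/hr = 1614 mg/hr
Rate = 1614 mg/hr ÷ 81 mg/mL = 19.92593 mL/hr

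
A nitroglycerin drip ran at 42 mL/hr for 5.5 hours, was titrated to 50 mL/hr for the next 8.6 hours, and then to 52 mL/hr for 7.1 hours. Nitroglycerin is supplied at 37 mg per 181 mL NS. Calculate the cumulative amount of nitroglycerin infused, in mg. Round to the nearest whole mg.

211 mg

Concentration = 37 mg ÷ 181 mL = 0.2044199 mg/mL
Stage 1: 42 mL/hr × 5.5 hr = 231 mL → 231 mL × 0.2044199 mg/mL = 47.22099 mg
Stage 2: 50 mL/hr × 8.6 hr = 430 mL → 430 mL × 0.2044199 mg/mL = 87.90055 mg
Stage 3: 52 mL/hr × 7.1 hr = 369.2 mL → 369.2 mL × 0.2044199 mg/mL = 75.47182 mg
Total = 47.22099 + 87.90055 + 75.47182 = 210.5934 mg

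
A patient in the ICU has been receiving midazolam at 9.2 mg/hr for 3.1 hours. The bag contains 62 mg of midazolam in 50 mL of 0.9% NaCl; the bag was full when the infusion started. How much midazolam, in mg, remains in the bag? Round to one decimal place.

Concentration = 62 mg ÷ 50 mL = 1.24 mg/mL
Rate = 9.2 mg/hr ÷ 1.24 mg/mL = 7.419355 mL/hr
Volume infused = 7.419355 mL/hr × 3.1 hr = 23 mL
Volume remaining = 50 − 23 = 27 mL
Drug remaining = 27 mL × 1.24 mg/mL = 33.48 mg

33.5 mg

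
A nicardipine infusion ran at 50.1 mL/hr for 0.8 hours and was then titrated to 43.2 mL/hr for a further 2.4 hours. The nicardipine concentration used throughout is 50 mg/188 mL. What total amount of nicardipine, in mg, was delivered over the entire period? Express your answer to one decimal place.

38.2 mg

Concentration = 50 mg ÷ 188 mL = 0.2659574 mg/mL
Stage 1: 50.1 mL/hr × 0.8 hr = 40.08 mL → 40.08 mL × 0.2659574 mg/mL = 10.65957 mg
Stage 2: 43.2 mL/hr × 2.4 hr = 103.68 mL → 103.68 mL × 0.2659574 mg/mL = 27.57447 mg
Total = 10.65957 + 27.57447 = 38.23404 mg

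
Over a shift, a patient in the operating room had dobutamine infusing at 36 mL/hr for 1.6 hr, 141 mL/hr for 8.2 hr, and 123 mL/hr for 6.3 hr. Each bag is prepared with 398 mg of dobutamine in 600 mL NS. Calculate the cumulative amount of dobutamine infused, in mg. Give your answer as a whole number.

1319 mg

Concentration = 398 mg ÷ 600 mL = 0.6633333 mg/mL
Stage 1: 36 mL/hr × 1.6 hr = 57.6 mL → 57.6 mL × 0.6633333 mg/mL = 38.208 mg
Stage 2: 141 mL/hr × 8.2 hr = 1156.2 mL → 1156.2 mL × 0.6633333 mg/mL = 766.946 mg
Stage 3: 123 mL/hr × 6.3 hr = 774.9 mL → 774.9 mL × 0.6633333 mg/mL = 514.017 mg
Total = 38.208 + 766.946 + 514.017 = 1319.171 mg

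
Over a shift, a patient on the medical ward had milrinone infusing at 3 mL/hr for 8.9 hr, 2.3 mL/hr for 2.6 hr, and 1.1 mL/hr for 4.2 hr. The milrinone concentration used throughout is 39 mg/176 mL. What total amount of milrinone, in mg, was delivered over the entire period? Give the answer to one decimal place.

8.3 mg

Concentration = 39 mg ÷ 176 mL = 0.2215909 mg/mL
Stage 1: 3 mL/hr × 8.9 hr = 26.7 mL → 26.7 mL × 0.2215909 mg/mL = 5.916477 mg
Stage 2: 2.3 mL/hr × 2.6 hr = 5.98 mL → 5.98 mL × 0.2215909 mg/mL = 1.325114 mg
Stage 3: 1.1 mL/hr × 4.2 hr = 4.62 mL → 4.62 mL × 0.2215909 mg/mL = 1.02375 mg
Total = 5.916477 + 1.325114 + 1.02375 = 8.265341 mg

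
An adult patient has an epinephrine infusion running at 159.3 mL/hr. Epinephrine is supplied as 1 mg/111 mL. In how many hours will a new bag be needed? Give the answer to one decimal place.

0.7 hours

Duration = 111 mL ÷ 159.3 mL/hr = 0.6967985 hr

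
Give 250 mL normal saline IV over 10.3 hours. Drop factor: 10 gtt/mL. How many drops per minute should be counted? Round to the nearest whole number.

4 gtt/min

250 mL ÷ (10.3 hr × 60 = 618 min) = 0.4045307 mL/min
0.4045307 mL/min × 10 gtt/mL = 4.045307 gtt/min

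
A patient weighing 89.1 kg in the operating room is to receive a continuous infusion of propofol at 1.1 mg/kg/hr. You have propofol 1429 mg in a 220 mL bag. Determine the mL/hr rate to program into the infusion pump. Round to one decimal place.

Dose = 1.1 mg/kg/hr × 89.1 kg = 98.01 mg/hr
Concentration = 1429 mg ÷ 220 mL = 6.495455 mg/mL
Rate = 98.01 mg/hr ÷ 6.495455 mg/mL = 15.08901 mL/hr

15.1 mL/hr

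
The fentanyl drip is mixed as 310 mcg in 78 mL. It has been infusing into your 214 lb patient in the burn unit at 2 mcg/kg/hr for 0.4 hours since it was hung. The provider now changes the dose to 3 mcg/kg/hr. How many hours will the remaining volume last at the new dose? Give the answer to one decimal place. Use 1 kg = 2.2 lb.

Initial rate:
Weight = 214 lb ÷ 2.2 lb/kg = 97.27273 kg
Dose = 2 mcg/kg/hr × 97.27273 kg = 194.5455 mcg/hr
Concentration = 310 mcg ÷ 78 mL = 3.974359 mcg/mL
Rate = 194.5455 mcg/hr ÷ 3.974359 mcg/mL = 48.95015 mL/hr
Volume infused so far = 48.95015 mL/hr × 0.4 hr = 19.58006 mL
Volume remaining = 78 − 19.58006 = 58.41994 mL
New rate:
Dose = 3 mcg/kg/hr × 97.27273 kg = 291.8182 mcg/hr
Rate = 291.8182 mcg/hr ÷ 3.974359 mcg/mL = 73.42522 mL/hr
Time remaining = 58.41994 mL ÷ 73.42522 mL/hr = 0.7956386 hr

0.8 hours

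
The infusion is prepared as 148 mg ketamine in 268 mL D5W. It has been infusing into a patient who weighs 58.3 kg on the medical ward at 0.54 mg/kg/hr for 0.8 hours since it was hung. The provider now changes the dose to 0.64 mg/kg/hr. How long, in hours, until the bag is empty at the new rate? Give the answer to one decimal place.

3.3 hours

Initial rate:
Dose = 0.54 mg/kg/hr × 58.3 kg = 31.482 mg/hr
Concentration = 148 mg ÷ 268 mL = 0.5522388 mg/mL
Rate = 31.482 mg/hr ÷ 0.5522388 mg/mL = 57.00795 mL/hr
Volume infused so far = 57.00795 mL/hr × 0.8 hr = 45.60636 mL
Volume remaining = 268 − 45.60636 = 222.3936 mL
New rate:
Dose = 0.64 mg/kg/hr × 58.3 kg = 37.312 mg/hr
Rate = 37.312 mg/hr ÷ 0.5522388 mg/mL = 67.56497 mL/hr
Time remaining = 222.3936 mL ÷ 67.56497 mL/hr = 3.291552 hr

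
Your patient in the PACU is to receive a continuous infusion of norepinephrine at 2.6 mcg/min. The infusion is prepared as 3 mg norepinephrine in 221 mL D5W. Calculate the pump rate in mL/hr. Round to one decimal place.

2.6 mcg/min × 60 min/hr = 156 mcg/hr
Concentration = 3 mg ÷ 221 mL = 0.01357466 mg/mL = 13.57466 mcg/mL
Rate = 156 mcg/hr ÷ 13.57466 mcg/mL = 11.492 mL/hr

11.5 mL/hr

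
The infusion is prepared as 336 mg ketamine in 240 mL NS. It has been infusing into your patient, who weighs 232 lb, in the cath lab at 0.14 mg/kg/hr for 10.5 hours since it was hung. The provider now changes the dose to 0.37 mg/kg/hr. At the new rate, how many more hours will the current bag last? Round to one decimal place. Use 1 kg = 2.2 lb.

Initial rate:
Weight = 232 lb ÷ 2.2 lb/kg = 105.4545 kg
Dose = 0.14 mg/kg/hr × 105.4545 kg = 14.76364 mg/hr
Concentration = 336 mg ÷ 240 mL = 1.4 mg/mL
Rate = 14.76364 mg/hr ÷ 1.4 mg/mL = 10.54545 mL/hr
Volume infused so far = 10.54545 mL/hr × 10.5 hr = 110.7273 mL
Volume remaining = 240 − 110.7273 = 129.2727 mL
New rate:
Dose = 0.37 mg/kg/hr × 105.4545 kg = 39.01818 mg/hr
Rate = 39.01818 mg/hr ÷ 1.4 mg/mL = 27.87013 mL/hr
Time remaining = 129.2727 mL ÷ 27.87013 mL/hr = 4.638397 hr

4.6 hours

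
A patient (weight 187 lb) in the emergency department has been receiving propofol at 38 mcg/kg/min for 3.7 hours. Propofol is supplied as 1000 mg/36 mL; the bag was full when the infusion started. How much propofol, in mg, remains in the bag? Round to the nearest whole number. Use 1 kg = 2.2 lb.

283 mg

Weight = 187 lb ÷ 2.2 lb/kg = 85 kg
Dose = 38 mcg/kg/min × 85 kg = 3230 mcg/min
3230 mcg/min × 60 min/hr = 193800 mcg/hr
Concentration = 1000 mg ÷ 36 mL = 27.77778 mg/mL = 27777.78 mcg/mL
Rate = 193800 mcg/hr ÷ 27777.78 mcg/mL = 6.9768 mL/hr
Volume infused = 6.9768 mL/hr × 3.7 hr = 25.81416 mL
Volume remaining = 36 − 25.81416 = 10.18584 mL
Drug remaining = 10.18584 mL × 27777.78 mcg/mL = 282940 mcg = 282.94 mg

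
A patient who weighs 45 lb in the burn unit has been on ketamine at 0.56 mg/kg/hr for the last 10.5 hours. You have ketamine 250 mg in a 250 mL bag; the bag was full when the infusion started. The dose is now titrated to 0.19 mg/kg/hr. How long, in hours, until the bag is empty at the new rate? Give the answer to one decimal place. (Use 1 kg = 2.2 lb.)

Initial rate:
Weight = 45 lb ÷ 2.2 lb/kg = 20.45455 kg
Dose = 0.56 mg/kg/hr × 20.45455 kg = 11.45455 mg/hr
Concentration = 250 mg ÷ 250 mL = 1 mg/mL
Rate = 11.45455 mg/hr ÷ 1 mg/mL = 11.45455 mL/hr
Volume infused so far = 11.45455 mL/hr × 10.5 hr = 120.2727 mL
Volume remaining = 250 − 120.2727 = 129.7273 mL
New rate:
Dose = 0.19 mg/kg/hr × 20.45455 kg = 3.886364 mg/hr
Rate = 3.886364 mg/hr ÷ 1 mg/mL = 3.886364 mL/hr
Time remaining = 129.7273 mL ÷ 3.886364 mL/hr = 33.38012 hr

33.4 hours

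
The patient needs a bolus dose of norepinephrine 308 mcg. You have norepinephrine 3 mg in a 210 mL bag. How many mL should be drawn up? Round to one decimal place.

21.6 mL

Concentration = 3 mg ÷ 210 mL = 0.01428571 mg/mL = 14.28571 mcg/mL
Volume = 308 mcg ÷ 14.28571 mcg/mL = 21.56 mL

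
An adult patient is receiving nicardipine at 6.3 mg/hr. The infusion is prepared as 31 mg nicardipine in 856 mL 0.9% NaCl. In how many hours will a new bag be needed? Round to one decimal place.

Concentration = 31 mg ÷ 856 mL = 0.03621495 mg/mL
Rate = 6.3 mg/hr ÷ 0.03621495 mg/mL = 173.9613 mL/hr
Duration = 856 mL ÷ 173.9613 mL/hr = 4.920635 hr

4.9 hours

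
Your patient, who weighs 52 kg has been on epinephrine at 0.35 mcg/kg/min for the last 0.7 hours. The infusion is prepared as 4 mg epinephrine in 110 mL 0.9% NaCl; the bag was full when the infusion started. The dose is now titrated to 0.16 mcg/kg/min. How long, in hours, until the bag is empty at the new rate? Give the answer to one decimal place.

6.5 hours

Initial rate:
Dose = 0.35 mcg/kg/min × 52 kg = 18.2 mcg/min
18.2 mcg/min × 60 min/hr = 1092 mcg/hr
Concentration = 4 mg ÷ 110 mL = 0.03636364 mg/mL = 36.36364 mcg/mL
Rate = 1092 mcg/hr ÷ 36.36364 mcg/mL = 30.03 mL/hr
Volume infused so far = 30.03 mL/hr × 0.7 hr = 21.021 mL
Volume remaining = 110 − 21.021 = 88.979 mL
New rate:
Dose = 0.16 mcg/kg/min × 52 kg = 8.32 mcg/min
8.32 mcg/min × 60 min/hr = 499.2 mcg/hr
Rate = 499.2 mcg/hr ÷ 36.36364 mcg/mL = 13.728 mL/hr
Time remaining = 88.979 mL ÷ 13.728 mL/hr = 6.481571 hr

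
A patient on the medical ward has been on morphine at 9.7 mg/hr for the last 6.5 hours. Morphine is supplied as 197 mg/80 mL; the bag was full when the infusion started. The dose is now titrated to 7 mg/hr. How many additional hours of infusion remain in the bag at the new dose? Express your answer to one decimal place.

19.1 hours

Initial rate:
Concentration = 197 mg ÷ 80 mL = 2.4625 mg/mL
Rate = 9.7 mg/hr ÷ 2.4625 mg/mL = 3.939086 mL/hr
Volume infused so far = 3.939086 mL/hr × 6.5 hr = 25.60406 mL
Volume remaining = 80 − 25.60406 = 54.39594 mL
New rate:
Rate = 7 mg/hr ÷ 2.4625 mg/mL = 2.84264 mL/hr
Time remaining = 54.39594 mL ÷ 2.84264 mL/hr = 19.13571 hr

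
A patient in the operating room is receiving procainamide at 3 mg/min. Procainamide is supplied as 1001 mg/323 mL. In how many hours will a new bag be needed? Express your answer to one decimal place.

5.6 hours

3 mg/min × 60 min/hr = 180 mg/hr
Concentration = 1001 mg ÷ 323 mL = 3.099071 mg/mL
Rate = 180 mg/hr ÷ 3.099071 mg/mL = 58.08192 mL/hr
Duration = 323 mL ÷ 58.08192 mL/hr = 5.561111 hr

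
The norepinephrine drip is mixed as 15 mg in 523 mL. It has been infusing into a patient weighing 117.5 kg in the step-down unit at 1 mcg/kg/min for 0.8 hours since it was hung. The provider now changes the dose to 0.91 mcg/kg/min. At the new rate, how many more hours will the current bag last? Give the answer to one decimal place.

Initial rate:
Dose = 1 mcg/kg/min × 117.5 kg = 117.5 mcg/min
117.5 mcg/min × 60 min/hr = 7050 mcg/hr
Concentration = 15 mg ÷ 523 mL = 0.02868069 mg/mL = 28.68069 mcg/mL
Rate = 7050 mcg/hr ÷ 28.68069 mcg/mL = 245.81 mL/hr
Volume infused so far = 245.81 mL/hr × 0.8 hr = 196.648 mL
Volume remaining = 523 − 196.648 = 326.352 mL
New rate:
Dose = 0.91 mcg/kg/min × 117.5 kg = 106.925 mcg/min
106.925 mcg/min × 60 min/hr = 6415.5 mcg/hr
Rate = 6415.5 mcg/hr ÷ 28.68069 mcg/mL = 223.6871 mL/hr
Time remaining = 326.352 mL ÷ 223.6871 mL/hr = 1.458967 hr

1.5 hours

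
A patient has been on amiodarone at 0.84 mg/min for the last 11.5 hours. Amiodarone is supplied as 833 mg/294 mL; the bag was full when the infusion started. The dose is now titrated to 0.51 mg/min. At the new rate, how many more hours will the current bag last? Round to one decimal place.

8.3 hours

Initial rate:
0.84 mg/min × 60 min/hr = 50.4 mg/hr
Concentration = 833 mg ÷ 294 mL = 2.833333 mg/mL
Rate = 50.4 mg/hr ÷ 2.833333 mg/mL = 17.78824 mL/hr
Volume infused so far = 17.78824 mL/hr × 11.5 hr = 204.5647 mL
Volume remaining = 294 − 204.5647 = 89.43529 mL
New rate:
0.51 mg/min × 60 min/hr = 30.6 mg/hr
Rate = 30.6 mg/hr ÷ 2.833333 mg/mL = 10.8 mL/hr
Time remaining = 89.43529 mL ÷ 10.8 mL/hr = 8.281046 hr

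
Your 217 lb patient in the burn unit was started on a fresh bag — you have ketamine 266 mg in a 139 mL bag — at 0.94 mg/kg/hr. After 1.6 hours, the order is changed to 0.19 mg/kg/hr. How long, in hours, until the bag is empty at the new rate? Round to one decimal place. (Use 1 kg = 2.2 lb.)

6.3 hours

Initial rate:
Weight = 217 lb ÷ 2.2 lb/kg = 98.63636 kg
Dose = 0.94 mg/kg/hr × 98.63636 kg = 92.71818 mg/hr
Concentration = 266 mg ÷ 139 mL = 1.913669 mg/mL
Rate = 92.71818 mg/hr ÷ 1.913669 mg/mL = 48.45048 mL/hr
Volume infused so far = 48.45048 mL/hr × 1.6 hr = 77.52077 mL
Volume remaining = 139 − 77.52077 = 61.47923 mL
New rate:
Dose = 0.19 mg/kg/hr × 98.63636 kg = 18.74091 mg/hr
Rate = 18.74091 mg/hr ÷ 1.913669 mg/mL = 9.793182 mL/hr
Time remaining = 61.47923 mL ÷ 9.793182 mL/hr = 6.277759 hr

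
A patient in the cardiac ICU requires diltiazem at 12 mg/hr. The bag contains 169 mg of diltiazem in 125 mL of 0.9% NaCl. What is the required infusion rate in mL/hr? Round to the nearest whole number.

Concentration = 169 mg ÷ 125 mL = 1.352 mg/mL
Rate = 12 mg/hr ÷ 1.352 mg/mL = 8.87574 mL/hr

9 mL/hr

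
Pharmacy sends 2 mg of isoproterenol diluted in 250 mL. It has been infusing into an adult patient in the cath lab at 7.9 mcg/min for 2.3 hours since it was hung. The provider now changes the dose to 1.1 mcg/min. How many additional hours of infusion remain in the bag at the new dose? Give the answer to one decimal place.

Initial rate:
7.9 mcg/min × 60 min/hr = 474 mcg/hr
Concentration = 2 mg ÷ 250 mL = 0.008 mg/mL = 8 mcg/mL
Rate = 474 mcg/hr ÷ 8 mcg/mL = 59.25 mL/hr
Volume infused so far = 59.25 mL/hr × 2.3 hr = 136.275 mL
Volume remaining = 250 − 136.275 = 113.725 mL
New rate:
1.1 mcg/min × 60 min/hr = 66 mcg/hr
Rate = 66 mcg/hr ÷ 8 mcg/mL = 8.25 mL/hr
Time remaining = 113.725 mL ÷ 8.25 mL/hr = 13.78485 hr

13.8 hours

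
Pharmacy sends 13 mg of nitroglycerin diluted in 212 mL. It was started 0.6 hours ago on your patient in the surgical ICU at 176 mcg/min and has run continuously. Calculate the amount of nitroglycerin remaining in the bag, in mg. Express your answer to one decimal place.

6.7 mg

176 mcg/min × 60 min/hr = 10560 mcg/hr
Concentration = 13 mg ÷ 212 mL = 0.06132075 mg/mL = 61.32075 mcg/mL
Rate = 10560 mcg/hr ÷ 61.32075 mcg/mL = 172.2092 mL/hr
Volume infused = 172.2092 mL/hr × 0.6 hr = 103.3255 mL
Volume remaining = 212 − 103.3255 = 108.6745 mL
Drug remaining = 108.6745 mL × 61.32075 mcg/mL = 6664 mcg = 6.664 mg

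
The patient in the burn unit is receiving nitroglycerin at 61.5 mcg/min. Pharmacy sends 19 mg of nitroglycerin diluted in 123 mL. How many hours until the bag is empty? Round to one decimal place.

61.5 mcg/min × 60 min/hr = 3690 mcg/hr
Concentration = 19 mg ÷ 123 mL = 0.1544715 mg/mL = 154.4715 mcg/mL
Rate = 3690 mcg/hr ÷ 154.4715 mcg/mL = 23.88789 mL/hr
Duration = 123 mL ÷ 23.88789 mL/hr = 5.149051 hr

5.1 hours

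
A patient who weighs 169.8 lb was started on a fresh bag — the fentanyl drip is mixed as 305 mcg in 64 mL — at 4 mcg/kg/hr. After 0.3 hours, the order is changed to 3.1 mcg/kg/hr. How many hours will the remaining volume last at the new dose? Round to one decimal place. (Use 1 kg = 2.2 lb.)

0.9 hours

Initial rate:
Weight = 169.8 lb ÷ 2.2 lb/kg = 77.18182 kg
Dose = 4 mcg/kg/hr × 77.18182 kg = 308.7273 mcg/hr
Concentration = 305 mcg ÷ 64 mL = 4.765625 mcg/mL
Rate = 308.7273 mcg/hr ÷ 4.765625 mcg/mL = 64.78212 mL/hr
Volume infused so far = 64.78212 mL/hr × 0.3 hr = 19.43463 mL
Volume remaining = 64 − 19.43463 = 44.56537 mL
New rate:
Dose = 3.1 mcg/kg/hr × 77.18182 kg = 239.2636 mcg/hr
Rate = 239.2636 mcg/hr ÷ 4.765625 mcg/mL = 50.20614 mL/hr
Time remaining = 44.56537 mL ÷ 50.20614 mL/hr = 0.8876477 hr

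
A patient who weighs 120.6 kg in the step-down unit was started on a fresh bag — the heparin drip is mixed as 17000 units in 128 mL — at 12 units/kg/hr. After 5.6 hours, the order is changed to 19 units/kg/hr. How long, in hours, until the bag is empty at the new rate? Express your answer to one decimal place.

Initial rate:
Dose = 12 units/kg/hr × 120.6 kg = 1447.2 units/hr
Concentration = 17000 units ÷ 128 mL = 132.8125 units/mL
Rate = 1447.2 units/hr ÷ 132.8125 units/mL = 10.89656 mL/hr
Volume infused so far = 10.89656 mL/hr × 5.6 hr = 61.02076 mL
Volume remaining = 128 − 61.02076 = 66.97924 mL
New rate:
Dose = 19 units/kg/hr × 120.6 kg = 2291.4 units/hr
Rate = 2291.4 units/hr ÷ 132.8125 units/mL = 17.25289 mL/hr
Time remaining = 66.97924 mL ÷ 17.25289 mL/hr = 3.882203 hr

3.9 hours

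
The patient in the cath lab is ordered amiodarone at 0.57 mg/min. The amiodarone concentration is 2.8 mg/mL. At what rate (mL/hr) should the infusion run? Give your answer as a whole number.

12 mL/hr

0.57 mg/min × 60 min/hr = 34.2 mg/hr
Rate = 34.2 mg/hr ÷ 2.8 mg/mL = 12.21429 mL/hr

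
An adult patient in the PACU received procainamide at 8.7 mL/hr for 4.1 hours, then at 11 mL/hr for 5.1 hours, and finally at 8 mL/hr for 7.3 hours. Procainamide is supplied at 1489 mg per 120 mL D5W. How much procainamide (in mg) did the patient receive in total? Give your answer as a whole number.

1863 mg

Concentration = 1489 mg ÷ 120 mL = 12.40833 mg/mL
Stage 1: 8.7 mL/hr × 4.1 hr = 35.67 mL → 35.67 mL × 12.40833 mg/mL = 442.6052 mg
Stage 2: 11 mL/hr × 5.1 hr = 56.1 mL → 56.1 mL × 12.40833 mg/mL = 696.1075 mg
Stage 3: 8 mL/hr × 7.3 hr = 58.4 mL → 58.4 mL × 12.40833 mg/mL = 724.6467 mg
Total = 442.6052 + 696.1075 + 724.6467 = 1863.359 mg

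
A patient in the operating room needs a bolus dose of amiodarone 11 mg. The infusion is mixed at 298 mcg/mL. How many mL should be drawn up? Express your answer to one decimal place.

Concentration = 298 mcg/mL = 0.298 mg/mL
Volume = 11 mg ÷ 0.298 mg/mL = 36.91275 mL

36.9 mL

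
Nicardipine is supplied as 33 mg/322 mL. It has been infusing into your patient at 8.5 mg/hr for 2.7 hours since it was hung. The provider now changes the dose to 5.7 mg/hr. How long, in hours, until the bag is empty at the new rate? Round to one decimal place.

1.8 hours

Initial rate:
Concentration = 33 mg ÷ 322 mL = 0.1024845 mg/mL
Rate = 8.5 mg/hr ÷ 0.1024845 mg/mL = 82.93939 mL/hr
Volume infused so far = 82.93939 mL/hr × 2.7 hr = 223.9364 mL
Volume remaining = 322 − 223.9364 = 98.06364 mL
New rate:
Rate = 5.7 mg/hr ÷ 0.1024845 mg/mL = 55.61818 mL/hr
Time remaining = 98.06364 mL ÷ 55.61818 mL/hr = 1.763158 hr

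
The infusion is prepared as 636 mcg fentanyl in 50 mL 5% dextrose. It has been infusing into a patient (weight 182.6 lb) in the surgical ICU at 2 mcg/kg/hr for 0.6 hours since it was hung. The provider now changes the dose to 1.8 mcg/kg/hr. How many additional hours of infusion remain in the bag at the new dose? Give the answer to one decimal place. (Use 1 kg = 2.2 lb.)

Initial rate:
Weight = 182.6 lb ÷ 2.2 lb/kg = 83 kg
Dose = 2 mcg/kg/hr × 83 kg = 166 mcg/hr
Concentration = 636 mcg ÷ 50 mL = 12.72 mcg/mL
Rate = 166 mcg/hr ÷ 12.72 mcg/mL = 13.05031 mL/hr
Volume infused so far = 13.05031 mL/hr × 0.6 hr = 7.830189 mL
Volume remaining = 50 − 7.830189 = 42.16981 mL
New rate:
Dose = 1.8 mcg/kg/hr × 83 kg = 149.4 mcg/hr
Rate = 149.4 mcg/hr ÷ 12.72 mcg/mL = 11.74528 mL/hr
Time remaining = 42.16981 mL ÷ 11.74528 mL/hr = 3.590361 hr

3.6 hours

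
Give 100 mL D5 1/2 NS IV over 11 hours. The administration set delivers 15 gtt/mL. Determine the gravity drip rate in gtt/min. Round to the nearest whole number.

2 gtt/min

100 mL ÷ (11 hr × 60 = 660 min) = 0.1515152 mL/min
0.1515152 mL/min × 15 gtt/mL = 2.272727 gtt/min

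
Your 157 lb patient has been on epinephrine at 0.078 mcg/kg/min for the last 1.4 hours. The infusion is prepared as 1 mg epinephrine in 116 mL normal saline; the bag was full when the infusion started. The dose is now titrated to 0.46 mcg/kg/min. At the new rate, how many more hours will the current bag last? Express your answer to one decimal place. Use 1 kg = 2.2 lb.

Initial rate:
Weight = 157 lb ÷ 2.2 lb/kg = 71.36364 kg
Dose = 0.078 mcg/kg/min × 71.36364 kg = 5.566364 mcg/min
5.566364 mcg/min × 60 min/hr = 333.9818 mcg/hr
Concentration = 1 mg ÷ 116 mL = 0.00862069 mg/mL = 8.62069 mcg/mL
Rate = 333.9818 mcg/hr ÷ 8.62069 mcg/mL = 38.74189 mL/hr
Volume infused so far = 38.74189 mL/hr × 1.4 hr = 54.23865 mL
Volume remaining = 116 − 54.23865 = 61.76135 mL
New rate:
Dose = 0.46 mcg/kg/min × 71.36364 kg = 32.82727 mcg/min
32.82727 mcg/min × 60 min/hr = 1969.636 mcg/hr
Rate = 1969.636 mcg/hr ÷ 8.62069 mcg/mL = 228.4778 mL/hr
Time remaining = 61.76135 mL ÷ 228.4778 mL/hr = 0.2703166 hr

0.3 hours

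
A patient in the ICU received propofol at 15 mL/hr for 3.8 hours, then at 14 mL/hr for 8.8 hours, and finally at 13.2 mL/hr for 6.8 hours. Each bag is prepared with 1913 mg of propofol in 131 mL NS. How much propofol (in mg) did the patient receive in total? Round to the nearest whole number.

Concentration = 1913 mg ÷ 131 mL = 14.60305 mg/mL
Stage 1: 15 mL/hr × 3.8 hr = 57 mL → 57 mL × 14.60305 mg/mL = 832.374 mg
Stage 2: 14 mL/hr × 8.8 hr = 123.2 mL → 123.2 mL × 14.60305 mg/mL = 1799.096 mg
Stage 3: 13.2 mL/hr × 6.8 hr = 89.76 mL → 89.76 mL × 14.60305 mg/mL = 1310.77 mg
Total = 832.374 + 1799.096 + 1310.77 = 3942.24 mg

3942 mg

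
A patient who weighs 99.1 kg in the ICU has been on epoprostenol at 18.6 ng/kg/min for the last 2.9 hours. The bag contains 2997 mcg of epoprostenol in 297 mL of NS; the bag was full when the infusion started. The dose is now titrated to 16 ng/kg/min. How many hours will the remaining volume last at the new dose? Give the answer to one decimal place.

Initial rate:
Dose = 18.6 ng/kg/min × 99.1 kg = 1843.26 ng/min
1843.26 ng/min × 60 min/hr = 110595.6 ng/hr
Concentration = 2997 mcg ÷ 297 mL = 10.09091 mcg/mL = 10090.91 ng/mL
Rate = 110595.6 ng/hr ÷ 10090.91 ng/mL = 10.95992 mL/hr
Volume infused so far = 10.95992 mL/hr × 2.9 hr = 31.78378 mL
Volume remaining = 297 − 31.78378 = 265.2162 mL
New rate:
Dose = 16 ng/kg/min × 99.1 kg = 1585.6 ng/min
1585.6 ng/min × 60 min/hr = 95136 ng/hr
Rate = 95136 ng/hr ÷ 10090.91 ng/mL = 9.427892 mL/hr
Time remaining = 265.2162 mL ÷ 9.427892 mL/hr = 28.13102 hr

28.1 hours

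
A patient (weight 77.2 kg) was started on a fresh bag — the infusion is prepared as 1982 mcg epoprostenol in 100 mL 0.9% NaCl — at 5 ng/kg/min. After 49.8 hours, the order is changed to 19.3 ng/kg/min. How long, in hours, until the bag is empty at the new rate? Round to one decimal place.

9.3 hours

Initial rate:
Dose = 5 ng/kg/min × 77.2 kg = 386 ng/min
386 ng/min × 60 min/hr = 23160 ng/hr
Concentration = 1982 mcg ÷ 100 mL = 19.82 mcg/mL = 19820 ng/mL
Rate = 23160 ng/hr ÷ 19820 ng/mL = 1.168517 mL/hr
Volume infused so far = 1.168517 mL/hr × 49.8 hr = 58.19213 mL
Volume remaining = 100 − 58.19213 = 41.80787 mL
New rate:
Dose = 19.3 ng/kg/min × 77.2 kg = 1489.96 ng/min
1489.96 ng/min × 60 min/hr = 89397.6 ng/hr
Rate = 89397.6 ng/hr ÷ 19820 ng/mL = 4.510474 mL/hr
Time remaining = 41.80787 mL ÷ 4.510474 mL/hr = 9.269063 hr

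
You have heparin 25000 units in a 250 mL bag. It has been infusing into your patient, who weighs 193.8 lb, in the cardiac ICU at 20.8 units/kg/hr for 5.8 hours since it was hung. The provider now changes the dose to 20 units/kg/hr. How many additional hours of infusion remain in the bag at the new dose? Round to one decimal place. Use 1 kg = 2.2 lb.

Initial rate:
Weight = 193.8 lb ÷ 2.2 lb/kg = 88.09091 kg
Dose = 20.8 units/kg/hr × 88.09091 kg = 1832.291 units/hr
Concentration = 25000 units ÷ 250 mL = 100 units/mL
Rate = 1832.291 units/hr ÷ 100 units/mL = 18.32291 mL/hr
Volume infused so far = 18.32291 mL/hr × 5.8 hr = 106.2729 mL
Volume remaining = 250 − 106.2729 = 143.7271 mL
New rate:
Dose = 20 units/kg/hr × 88.09091 kg = 1761.818 units/hr
Rate = 1761.818 units/hr ÷ 100 units/mL = 17.61818 mL/hr
Time remaining = 143.7271 mL ÷ 17.61818 mL/hr = 8.157886 hr

8.2 hours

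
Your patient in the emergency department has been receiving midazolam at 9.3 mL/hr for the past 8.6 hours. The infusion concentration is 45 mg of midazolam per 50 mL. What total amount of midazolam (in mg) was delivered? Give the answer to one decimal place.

Concentration = 45 mg ÷ 50 mL = 0.9 mg/mL
Drug rate = 9.3 mL/hr × 0.9 mg/mL = 8.37 mg/hr
Total = 8.37 mg/hr × 8.6 hr = 71.982 mg

72.0 mg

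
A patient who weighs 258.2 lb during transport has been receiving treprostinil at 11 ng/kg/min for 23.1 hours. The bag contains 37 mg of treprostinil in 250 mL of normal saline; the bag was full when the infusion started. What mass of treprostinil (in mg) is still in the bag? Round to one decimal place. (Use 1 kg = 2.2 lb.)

35.2 mg

Weight = 258.2 lb ÷ 2.2 lb/kg = 117.3636 kg
Dose = 11 ng/kg/min × 117.3636 kg = 1291 ng/min
1291 ng/min × 60 min/hr = 77460 ng/hr
Concentration = 37 mg ÷ 250 mL = 0.148 mg/mL = 148000 ng/mL
Rate = 77460 ng/hr ÷ 148000 ng/mL = 0.5233784 mL/hr
Volume infused = 0.5233784 mL/hr × 23.1 hr = 12.09004 mL
Volume remaining = 250 − 12.09004 = 237.91 mL
Drug remaining = 237.91 mL × 148000 ng/mL = 35210674 ng = 35.21067 mg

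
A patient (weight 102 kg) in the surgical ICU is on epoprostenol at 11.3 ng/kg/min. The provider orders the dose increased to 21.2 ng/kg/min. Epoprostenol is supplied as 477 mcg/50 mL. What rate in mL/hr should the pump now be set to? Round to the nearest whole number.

Dose = 21.2 ng/kg/min × 102 kg = 2162.4 ng/min
2162.4 ng/min × 60 min/hr = 129744 ng/hr
Concentration = 477 mcg ÷ 50 mL = 9.54 mcg/mL = 9540 ng/mL
Rate = 129744 ng/hr ÷ 9540 ng/mL = 13.6 mL/hr

14 mL/hr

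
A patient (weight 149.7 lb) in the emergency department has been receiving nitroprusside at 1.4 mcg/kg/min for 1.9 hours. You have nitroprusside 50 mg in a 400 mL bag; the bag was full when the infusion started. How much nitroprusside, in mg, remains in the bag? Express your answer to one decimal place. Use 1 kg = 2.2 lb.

Weight = 149.7 lb ÷ 2.2 lb/kg = 68.04545 kg
Dose = 1.4 mcg/kg/min × 68.04545 kg = 95.26364 mcg/min
95.26364 mcg/min × 60 min/hr = 5715.818 mcg/hr
Concentration = 50 mg ÷ 400 mL = 0.125 mg/mL = 125 mcg/mL
Rate = 5715.818 mcg/hr ÷ 125 mcg/mL = 45.72655 mL/hr
Volume infused = 45.72655 mL/hr × 1.9 hr = 86.88044 mL
Volume remaining = 400 − 86.88044 = 313.1196 mL
Drug remaining = 313.1196 mL × 125 mcg/mL = 39139.95 mcg = 39.13995 mg

39.1 mg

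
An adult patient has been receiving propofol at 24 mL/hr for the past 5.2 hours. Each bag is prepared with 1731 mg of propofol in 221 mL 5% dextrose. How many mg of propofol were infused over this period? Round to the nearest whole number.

978 mg

Concentration = 1731 mg ÷ 221 mL = 7.832579 mg/mL
Drug rate = 24 mL/hr × 7.832579 mg/mL = 187.9819 mg/hr
Total = 187.9819 mg/hr × 5.2 hr = 977.5059 mg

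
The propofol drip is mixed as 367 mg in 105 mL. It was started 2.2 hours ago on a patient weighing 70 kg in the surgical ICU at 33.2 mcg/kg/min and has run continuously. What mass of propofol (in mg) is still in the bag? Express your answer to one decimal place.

60.2 mg

Dose = 33.2 mcg/kg/min × 70 kg = 2324 mcg/min
2324 mcg/min × 60 min/hr = 139440 mcg/hr
Concentration = 367 mg ÷ 105 mL = 3.495238 mg/mL = 3495.238 mcg/mL
Rate = 139440 mcg/hr ÷ 3495.238 mcg/mL = 39.89428 mL/hr
Volume infused = 39.89428 mL/hr × 2.2 hr = 87.76741 mL
Volume remaining = 105 − 87.76741 = 17.23259 mL
Drug remaining = 17.23259 mL × 3495.238 mcg/mL = 60232 mcg = 60.232 mg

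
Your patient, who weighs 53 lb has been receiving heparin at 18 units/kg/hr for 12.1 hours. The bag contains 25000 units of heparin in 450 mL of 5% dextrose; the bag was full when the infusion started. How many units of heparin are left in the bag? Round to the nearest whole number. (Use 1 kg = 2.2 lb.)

19753 units

Weight = 53 lb ÷ 2.2 lb/kg = 24.09091 kg
Dose = 18 units/kg/hr × 24.09091 kg = 433.6364 units/hr
Concentration = 25000 units ÷ 450 mL = 55.55556 units/mL
Rate = 433.6364 units/hr ÷ 55.55556 units/mL = 7.805455 mL/hr
Volume infused = 7.805455 mL/hr × 12.1 hr = 94.446 mL
Volume remaining = 450 − 94.446 = 355.554 mL
Drug remaining = 355.554 mL × 55.55556 units/mL = 19753 units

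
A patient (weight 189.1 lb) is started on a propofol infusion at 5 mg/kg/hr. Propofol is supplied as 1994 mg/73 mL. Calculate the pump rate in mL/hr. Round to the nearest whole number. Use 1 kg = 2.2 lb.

Weight = 189.1 lb ÷ 2.2 lb/kg = 85.95455 kg
Dose = 5 mg/kg/hr × 85.95455 kg = 429.7727 mg/hr
Concentration = 1994 mg ÷ 73 mL = 27.31507 mg/mL
Rate = 429.7727 mg/hr ÷ 27.31507 mg/mL = 15.73391 mL/hr

16 mL/hr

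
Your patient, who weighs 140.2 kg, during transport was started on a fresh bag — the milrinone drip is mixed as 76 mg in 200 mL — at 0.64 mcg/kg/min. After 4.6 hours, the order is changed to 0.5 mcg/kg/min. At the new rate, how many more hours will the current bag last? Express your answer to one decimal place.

12.2 hours

Initial rate:
Dose = 0.64 mcg/kg/min × 140.2 kg = 89.728 mcg/min
89.728 mcg/min × 60 min/hr = 5383.68 mcg/hr
Concentration = 76 mg ÷ 200 mL = 0.38 mg/mL = 380 mcg/mL
Rate = 5383.68 mcg/hr ÷ 380 mcg/mL = 14.16758 mL/hr
Volume infused so far = 14.16758 mL/hr × 4.6 hr = 65.17086 mL
Volume remaining = 200 − 65.17086 = 134.8291 mL
New rate:
Dose = 0.5 mcg/kg/min × 140.2 kg = 70.1 mcg/min
70.1 mcg/min × 60 min/hr = 4206 mcg/hr
Rate = 4206 mcg/hr ÷ 380 mcg/mL = 11.06842 mL/hr
Time remaining = 134.8291 mL ÷ 11.06842 mL/hr = 12.18142 hr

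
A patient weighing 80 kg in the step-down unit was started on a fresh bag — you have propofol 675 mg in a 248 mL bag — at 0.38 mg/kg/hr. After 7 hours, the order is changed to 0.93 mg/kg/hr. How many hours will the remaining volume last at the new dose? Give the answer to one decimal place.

6.2 hours

Initial rate:
Dose = 0.38 mg/kg/hr × 80 kg = 30.4 mg/hr
Concentration = 675 mg ÷ 248 mL = 2.721774 mg/mL
Rate = 30.4 mg/hr ÷ 2.721774 mg/mL = 11.16919 mL/hr
Volume infused so far = 11.16919 mL/hr × 7 hr = 78.1843 mL
Volume remaining = 248 − 78.1843 = 169.8157 mL
New rate:
Dose = 0.93 mg/kg/hr × 80 kg = 74.4 mg/hr
Rate = 74.4 mg/hr ÷ 2.721774 mg/mL = 27.33511 mL/hr
Time remaining = 169.8157 mL ÷ 27.33511 mL/hr = 6.212366 hr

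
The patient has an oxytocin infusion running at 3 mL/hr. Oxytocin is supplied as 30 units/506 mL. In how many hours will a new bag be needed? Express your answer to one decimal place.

168.7 hours

Duration = 506 mL ÷ 3 mL/hr = 168.6667 hr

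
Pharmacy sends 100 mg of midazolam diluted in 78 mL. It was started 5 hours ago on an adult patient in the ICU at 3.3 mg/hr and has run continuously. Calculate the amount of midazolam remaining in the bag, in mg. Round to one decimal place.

83.5 mg

Concentration = 100 mg ÷ 78 mL = 1.282051 mg/mL
Rate = 3.3 mg/hr ÷ 1.282051 mg/mL = 2.574 mL/hr
Volume infused = 2.574 mL/hr × 5 hr = 12.87 mL
Volume remaining = 78 − 12.87 = 65.13 mL
Drug remaining = 65.13 mL × 1.282051 mg/mL = 83.5 mg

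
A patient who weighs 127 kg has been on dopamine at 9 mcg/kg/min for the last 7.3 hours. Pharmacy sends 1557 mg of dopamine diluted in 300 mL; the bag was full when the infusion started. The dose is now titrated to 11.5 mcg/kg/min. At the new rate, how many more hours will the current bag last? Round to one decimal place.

Initial rate:
Dose = 9 mcg/kg/min × 127 kg = 1143 mcg/min
1143 mcg/min × 60 min/hr = 68580 mcg/hr
Concentration = 1557 mg ÷ 300 mL = 5.19 mg/mL = 5190 mcg/mL
Rate = 68580 mcg/hr ÷ 5190 mcg/mL = 13.21387 mL/hr
Volume infused so far = 13.21387 mL/hr × 7.3 hr = 96.46127 mL
Volume remaining = 300 − 96.46127 = 203.5387 mL
New rate:
Dose = 11.5 mcg/kg/min × 127 kg = 1460.5 mcg/min
1460.5 mcg/min × 60 min/hr = 87630 mcg/hr
Rate = 87630 mcg/hr ÷ 5190 mcg/mL = 16.88439 mL/hr
Time remaining = 203.5387 mL ÷ 16.88439 mL/hr = 12.05484 hr

12.1 hours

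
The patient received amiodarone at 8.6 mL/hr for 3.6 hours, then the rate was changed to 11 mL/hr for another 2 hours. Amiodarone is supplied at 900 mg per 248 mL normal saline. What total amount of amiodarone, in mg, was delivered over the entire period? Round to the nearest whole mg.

Concentration = 900 mg ÷ 248 mL = 3.629032 mg/mL
Stage 1: 8.6 mL/hr × 3.6 hr = 30.96 mL → 30.96 mL × 3.629032 mg/mL = 112.3548 mg
Stage 2: 11 mL/hr × 2 hr = 22 mL → 22 mL × 3.629032 mg/mL = 79.83871 mg
Total = 112.3548 + 79.83871 = 192.1935 mg

192 mg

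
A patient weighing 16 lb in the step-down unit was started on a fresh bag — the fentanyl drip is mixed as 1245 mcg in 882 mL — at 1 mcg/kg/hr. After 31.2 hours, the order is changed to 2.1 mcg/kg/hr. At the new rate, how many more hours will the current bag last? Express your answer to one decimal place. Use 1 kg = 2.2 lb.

Initial rate:
Weight = 16 lb ÷ 2.2 lb/kg = 7.272727 kg
Dose = 1 mcg/kg/hr × 7.272727 kg = 7.272727 mcg/hr
Concentration = 1245 mcg ÷ 882 mL = 1.411565 mcg/mL
Rate = 7.272727 mcg/hr ÷ 1.411565 mcg/mL = 5.152245 mL/hr
Volume infused so far = 5.152245 mL/hr × 31.2 hr = 160.7501 mL
Volume remaining = 882 − 160.7501 = 721.2499 mL
New rate:
Dose = 2.1 mcg/kg/hr × 7.272727 kg = 15.27273 mcg/hr
Rate = 15.27273 mcg/hr ÷ 1.411565 mcg/mL = 10.81972 mL/hr
Time remaining = 721.2499 mL ÷ 10.81972 mL/hr = 66.66071 hr

66.7 hours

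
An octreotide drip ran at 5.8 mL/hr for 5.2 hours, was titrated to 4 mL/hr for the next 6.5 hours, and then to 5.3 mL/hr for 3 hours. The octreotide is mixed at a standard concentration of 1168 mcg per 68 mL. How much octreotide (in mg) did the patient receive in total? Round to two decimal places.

1.24 mg

Concentration = 1168 mcg ÷ 68 mL = 17.17647 mcg/mL
Stage 1: 5.8 mL/hr × 5.2 hr = 30.16 mL → 30.16 mL × 17.17647 mcg/mL = 518.0424 mcg
Stage 2: 4 mL/hr × 6.5 hr = 26 mL → 26 mL × 17.17647 mcg/mL = 446.5882 mcg
Stage 3: 5.3 mL/hr × 3 hr = 15.9 mL → 15.9 mL × 17.17647 mcg/mL = 273.1059 mcg
Total = 518.0424 + 446.5882 + 273.1059 = 1237.736 mcg = 1.237736 mg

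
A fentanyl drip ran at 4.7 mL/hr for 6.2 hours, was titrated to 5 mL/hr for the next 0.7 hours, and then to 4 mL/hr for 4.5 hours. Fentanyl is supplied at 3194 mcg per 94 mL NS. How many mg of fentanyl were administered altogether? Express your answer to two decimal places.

1.72 mg

Concentration = 3194 mcg ÷ 94 mL = 33.97872 mcg/mL
Stage 1: 4.7 mL/hr × 6.2 hr = 29.14 mL → 29.14 mL × 33.97872 mcg/mL = 990.14 mcg
Stage 2: 5 mL/hr × 0.7 hr = 3.5 mL → 3.5 mL × 33.97872 mcg/mL = 118.9255 mcg
Stage 3: 4 mL/hr × 4.5 hr = 18 mL → 18 mL × 33.97872 mcg/mL = 611.617 mcg
Total = 990.14 + 118.9255 + 611.617 = 1720.683 mcg = 1.720683 mg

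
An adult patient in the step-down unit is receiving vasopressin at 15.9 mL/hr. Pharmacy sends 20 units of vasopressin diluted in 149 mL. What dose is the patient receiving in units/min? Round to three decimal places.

0.036 units/min

Concentration = 20 units ÷ 149 mL = 0.1342282 units/mL
Drug rate = 15.9 mL/hr × 0.1342282 units/mL = 2.134228 units/hr
2.134228 units/hr ÷ 60 min/hr = 0.03557047 units/min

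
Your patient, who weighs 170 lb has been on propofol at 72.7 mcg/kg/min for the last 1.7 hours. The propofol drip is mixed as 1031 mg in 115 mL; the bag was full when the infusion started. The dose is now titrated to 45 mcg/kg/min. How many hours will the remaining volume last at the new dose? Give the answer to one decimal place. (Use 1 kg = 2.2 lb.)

Initial rate:
Weight = 170 lb ÷ 2.2 lb/kg = 77.27273 kg
Dose = 72.7 mcg/kg/min × 77.27273 kg = 5617.727 mcg/min
5617.727 mcg/min × 60 min/hr = 337063.6 mcg/hr
Concentration = 1031 mg ÷ 115 mL = 8.965217 mg/mL = 8965.217 mcg/mL
Rate = 337063.6 mcg/hr ÷ 8965.217 mcg/mL = 37.59682 mL/hr
Volume infused so far = 37.59682 mL/hr × 1.7 hr = 63.91459 mL
Volume remaining = 115 − 63.91459 = 51.08541 mL
New rate:
Dose = 45 mcg/kg/min × 77.27273 kg = 3477.273 mcg/min
3477.273 mcg/min × 60 min/hr = 208636.4 mcg/hr
Rate = 208636.4 mcg/hr ÷ 8965.217 mcg/mL = 23.27176 mL/hr
Time remaining = 51.08541 mL ÷ 23.27176 mL/hr = 2.195168 hr

2.2 hours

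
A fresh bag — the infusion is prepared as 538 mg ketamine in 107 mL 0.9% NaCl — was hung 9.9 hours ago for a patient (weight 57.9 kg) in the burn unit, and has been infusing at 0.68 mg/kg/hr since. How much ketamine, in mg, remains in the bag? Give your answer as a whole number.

148 mg

Dose = 0.68 mg/kg/hr × 57.9 kg = 39.372 mg/hr
Concentration = 538 mg ÷ 107 mL = 5.028037 mg/mL
Rate = 39.372 mg/hr ÷ 5.028037 mg/mL = 7.830491 mL/hr
Volume infused = 7.830491 mL/hr × 9.9 hr = 77.52186 mL
Volume remaining = 107 − 77.52186 = 29.47814 mL
Drug remaining = 29.47814 mL × 5.028037 mg/mL = 148.2172 mg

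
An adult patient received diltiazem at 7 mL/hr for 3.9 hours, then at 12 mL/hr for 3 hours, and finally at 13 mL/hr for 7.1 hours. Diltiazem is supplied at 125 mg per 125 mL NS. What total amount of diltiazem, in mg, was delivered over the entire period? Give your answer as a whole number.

Concentration = 125 mg ÷ 125 mL = 1 mg/mL
Stage 1: 7 mL/hr × 3.9 hr = 27.3 mL → 27.3 mL × 1 mg/mL = 27.3 mg
Stage 2: 12 mL/hr × 3 hr = 36 mL → 36 mL × 1 mg/mL = 36 mg
Stage 3: 13 mL/hr × 7.1 hr = 92.3 mL → 92.3 mL × 1 mg/mL = 92.3 mg
Total = 27.3 + 36 + 92.3 = 155.6 mg

156 mg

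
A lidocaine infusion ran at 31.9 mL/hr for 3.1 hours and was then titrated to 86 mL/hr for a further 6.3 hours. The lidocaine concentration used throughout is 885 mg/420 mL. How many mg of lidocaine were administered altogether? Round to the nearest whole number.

Concentration = 885 mg ÷ 420 mL = 2.107143 mg/mL
Stage 1: 31.9 mL/hr × 3.1 hr = 98.89 mL → 98.89 mL × 2.107143 mg/mL = 208.3754 mg
Stage 2: 86 mL/hr × 6.3 hr = 541.8 mL → 541.8 mL × 2.107143 mg/mL = 1141.65 mg
Total = 208.3754 + 1141.65 = 1350.025 mg

1350 mg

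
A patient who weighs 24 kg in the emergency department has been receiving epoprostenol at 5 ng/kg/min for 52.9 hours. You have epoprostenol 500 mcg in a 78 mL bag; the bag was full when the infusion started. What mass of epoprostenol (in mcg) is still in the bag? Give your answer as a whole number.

119 mcg

Dose = 5 ng/kg/min × 24 kg = 120 ng/min
120 ng/min × 60 min/hr = 7200 ng/hr
Concentration = 500 mcg ÷ 78 mL = 6.410256 mcg/mL = 6410.256 ng/mL
Rate = 7200 ng/hr ÷ 6410.256 ng/mL = 1.1232 mL/hr
Volume infused = 1.1232 mL/hr × 52.9 hr = 59.41728 mL
Volume remaining = 78 − 59.41728 = 18.58272 mL
Drug remaining = 18.58272 mL × 6410.256 ng/mL = 119120 ng = 119.12 mcg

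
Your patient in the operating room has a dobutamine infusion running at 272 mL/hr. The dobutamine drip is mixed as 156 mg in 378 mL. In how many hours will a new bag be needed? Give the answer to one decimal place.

1.4 hours

Duration = 378 mL ÷ 272 mL/hr = 1.389706 hr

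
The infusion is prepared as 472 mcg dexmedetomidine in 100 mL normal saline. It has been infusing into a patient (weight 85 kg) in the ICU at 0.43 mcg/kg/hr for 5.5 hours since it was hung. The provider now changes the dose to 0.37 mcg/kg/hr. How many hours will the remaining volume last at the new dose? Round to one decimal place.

Initial rate:
Dose = 0.43 mcg/kg/hr × 85 kg = 36.55 mcg/hr
Concentration = 472 mcg ÷ 100 mL = 4.72 mcg/mL
Rate = 36.55 mcg/hr ÷ 4.72 mcg/mL = 7.743644 mL/hr
Volume infused so far = 7.743644 mL/hr × 5.5 hr = 42.59004 mL
Volume remaining = 100 − 42.59004 = 57.40996 mL
New rate:
Dose = 0.37 mcg/kg/hr × 85 kg = 31.45 mcg/hr
Rate = 31.45 mcg/hr ÷ 4.72 mcg/mL = 6.663136 mL/hr
Time remaining = 57.40996 mL ÷ 6.663136 mL/hr = 8.616057 hr

8.6 hours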